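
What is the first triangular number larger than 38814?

Solve n(n+1)/2 > 38814 for integer n.
The largest n with value ≤ 38814 is 278 (since 38781 ≤ 38814 < 39060), so the first above is n = 279, value 39060.

39060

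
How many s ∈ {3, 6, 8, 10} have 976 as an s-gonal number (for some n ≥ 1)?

s = 3: P(3, 43) = 946 and P(3, 44) = 990; 976 is not s-gonal.
s = 6: P(6, 22) = 946 and P(6, 23) = 1035; 976 is not s-gonal.
s = 8: P(8, 18) = 936 and P(8, 19) = 1045; 976 is not s-gonal.
s = 10: P(10, 16) = 976. ✓
Hits: s ∈ {10} → 1.

1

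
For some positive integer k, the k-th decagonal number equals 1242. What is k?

Set n(4n−3) = 1242, giving 4n² − 3n − 1242 = 0.
So n = (3 + 141) / 8 = 144/8 = 18.

18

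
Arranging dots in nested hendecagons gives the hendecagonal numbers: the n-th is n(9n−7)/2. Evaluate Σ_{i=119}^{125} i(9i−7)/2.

Σ i(9i−7)/2 = (9Σi² − 7Σi) / 2 over i = 119..125.
Σi = 7875 − 7021 = 854 and Σi² = 658875 − 554659 = 104216.
(9·104216 − 7·854) / 2 = 931966/2 = 465983.

465983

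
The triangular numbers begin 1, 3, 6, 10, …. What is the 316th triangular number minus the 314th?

631

316·317/2 = 50086 and 314·315/2 = 49455.
Difference: 50086 − 49455 = 631.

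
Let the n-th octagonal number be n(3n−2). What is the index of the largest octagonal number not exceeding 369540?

Solve n(3n−2) ≤ 369540 for integer n.
n = 351 gives 368901 ≤ 369540, while n = 352 gives 371008 > 369540; so the answer is index 351.

351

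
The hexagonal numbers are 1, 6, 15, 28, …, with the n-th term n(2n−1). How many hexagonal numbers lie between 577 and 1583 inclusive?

11

The n-th hexagonal number is n(2n−1).
Smallest index with value ≥ 577: n = 18 (giving 630).
Largest index with value ≤ 1583: n = 28 (giving 1540).
Indices 18 through 28: 11 terms.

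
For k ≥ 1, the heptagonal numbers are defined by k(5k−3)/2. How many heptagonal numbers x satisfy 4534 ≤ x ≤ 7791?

The n-th heptagonal number is n(5n−3)/2.
Smallest index with value ≥ 4534: n = 43 (giving 4558).
Largest index with value ≤ 7791: n = 56 (giving 7756).
Indices 43 through 56: 14 terms.

14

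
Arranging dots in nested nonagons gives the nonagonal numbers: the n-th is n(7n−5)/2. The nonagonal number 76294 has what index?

Set n(7n−5)/2 = 76294, giving 7n² − 5n − 152588 = 0.
So n = (5 + 2067) / 14 = 2072/14 = 148.
Check: 148·(7·148 − 5)/2 = 76294. ✓

148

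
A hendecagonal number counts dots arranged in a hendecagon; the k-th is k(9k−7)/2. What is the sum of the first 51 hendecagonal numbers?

200226

Σ i(9i−7)/2 = (9Σi² − 7Σi) / 2 over i = 1..51.
Σi = 1326 and Σi² = 45526.
(9·45526 − 7·1326) / 2 = 400452/2 = 200226.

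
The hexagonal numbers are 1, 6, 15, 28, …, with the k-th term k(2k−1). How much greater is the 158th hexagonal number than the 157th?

Consecutive hexagonal numbers differ by 4n − 3: here 4·158 − 3 = 629.

629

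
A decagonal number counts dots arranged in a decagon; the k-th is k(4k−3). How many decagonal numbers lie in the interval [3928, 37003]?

65

The n-th decagonal number is n(4n−3).
Smallest index with value ≥ 3928: n = 32 (giving 4000).
Largest index with value ≤ 37003: n = 96 (giving 36576).
Indices 32 through 96: 65 terms.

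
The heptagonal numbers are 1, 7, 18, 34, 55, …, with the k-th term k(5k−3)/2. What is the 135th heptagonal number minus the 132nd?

1998

135·(5·135 − 3)/2 = 45360 and 132·(5·132 − 3)/2 = 43362.
Difference: 45360 − 43362 = 1998.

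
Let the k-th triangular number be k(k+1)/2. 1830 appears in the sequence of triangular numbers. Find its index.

Set n(n+1)/2 = 1830, giving n² + n − 3660 = 0.
The discriminant is 1 + 8·1830 = 14641, and √14641 = 121.
So n = (-1 + 121) / 2 = 120/2 = 60.

60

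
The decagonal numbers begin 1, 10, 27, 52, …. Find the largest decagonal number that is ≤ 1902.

1870

Solve n(4n−3) ≤ 1902 for integer n.
n = 22 gives 1870 ≤ 1902, while n = 23 gives 2047 > 1902; so the answer is 1870.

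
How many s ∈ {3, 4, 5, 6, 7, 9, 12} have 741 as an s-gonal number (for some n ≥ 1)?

s = 3: P(3, 38) = 741. ✓
s = 4: P(4, 27) = 729 and P(4, 28) = 784; 741 is not s-gonal.
s = 5: P(5, 22) = 715 and P(5, 23) = 782; 741 is not s-gonal.
s = 6: P(6, 19) = 703 and P(6, 20) = 780; 741 is not s-gonal.
s = 7: P(7, 17) = 697 and P(7, 18) = 783; 741 is not s-gonal.
s = 9: P(9, 14) = 651 and P(9, 15) = 750; 741 is not s-gonal.
s = 12: P(12, 12) = 672 and P(12, 13) = 793; 741 is not s-gonal.
Hits: s ∈ {3} → 1.

1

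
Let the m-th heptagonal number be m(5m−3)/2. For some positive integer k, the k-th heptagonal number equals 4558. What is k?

Set n(5n−3)/2 = 4558, giving 5n² − 3n − 9116 = 0.
The discriminant is 9 + 40·4558 = 182329, and √182329 = 427.
So n = (3 + 427) / 10 = 430/10 = 43.

43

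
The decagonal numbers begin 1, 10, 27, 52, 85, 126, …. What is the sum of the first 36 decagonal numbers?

62826

Σ i(4i−3) = 4Σi² − 3Σi over i = 1..36.
Σi = 666 and Σi² = 16206.
4·16206 − 3·666 = 62826.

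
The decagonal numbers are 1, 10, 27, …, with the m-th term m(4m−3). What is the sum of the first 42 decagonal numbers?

Σ i(4i−3) = 4Σi² − 3Σi over i = 1..42.
Σi = 903 and Σi² = 25585.
4·25585 − 3·903 = 99631.

99631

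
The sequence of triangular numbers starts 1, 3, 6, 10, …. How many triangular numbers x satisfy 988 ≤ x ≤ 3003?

34

The n-th triangular number is n(n+1)/2.
Smallest index with value ≥ 988: n = 44 (giving 990).
Largest index with value ≤ 3003: n = 77 (giving 3003).
Indices 44 through 77: 34 terms.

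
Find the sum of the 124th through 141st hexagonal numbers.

630609

Σ i(2i−1) = 2Σi² − Σi over i = 124..141.
Σi = 10011 − 7626 = 2385 and Σi² = 944371 − 627874 = 316497.
2·316497 − 1·2385 = 630609.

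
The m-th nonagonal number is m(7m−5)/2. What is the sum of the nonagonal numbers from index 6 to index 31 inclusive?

Σ i(7i−5)/2 = (7Σi² − 5Σi) / 2 over i = 6..31.
Σi = 496 − 15 = 481 and Σi² = 10416 − 55 = 10361.
(7·10361 − 5·481) / 2 = 70122/2 = 35061.

35061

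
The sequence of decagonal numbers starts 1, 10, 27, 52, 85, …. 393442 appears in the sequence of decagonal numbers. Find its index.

Set n(4n−3) = 393442, giving 4n² − 3n − 393442 = 0.
So n = (3 + 2509) / 8 = 2512/8 = 314.

314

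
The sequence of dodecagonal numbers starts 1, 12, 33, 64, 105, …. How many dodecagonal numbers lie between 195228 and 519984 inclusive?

The n-th dodecagonal number is n(5n−4).
Smallest index with value ≥ 195228: n = 198 (giving 195228).
Largest index with value ≤ 519984: n = 322 (giving 517132).
Indices 198 through 322: 125 terms.

125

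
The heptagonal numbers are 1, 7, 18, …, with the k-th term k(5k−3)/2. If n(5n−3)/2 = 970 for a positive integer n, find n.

Set n(5n−3)/2 = 970, giving 5n² − 3n − 1940 = 0.
The discriminant is 9 + 40·970 = 38809, and √38809 = 197.
So n = (3 + 197) / 10 = 200/10 = 20.

20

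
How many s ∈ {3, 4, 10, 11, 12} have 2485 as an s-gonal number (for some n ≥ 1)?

1

s = 3: P(3, 70) = 2485. ✓
s = 4: P(4, 49) = 2401 and P(4, 50) = 2500; 2485 is not s-gonal.
s = 10: P(10, 25) = 2425 and P(10, 26) = 2626; 2485 is not s-gonal.
s = 11: P(11, 23) = 2300 and P(11, 24) = 2508; 2485 is not s-gonal.
s = 12: P(12, 22) = 2332 and P(12, 23) = 2553; 2485 is not s-gonal.
Hits: s ∈ {3} → 1.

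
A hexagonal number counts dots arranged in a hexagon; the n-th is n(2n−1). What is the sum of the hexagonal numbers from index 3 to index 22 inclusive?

Σ i(2i−1) = 2Σi² − Σi over i = 3..22.
Σi = 253 − 3 = 250 and Σi² = 3795 − 5 = 3790.
2·3790 − 1·250 = 7330.

7330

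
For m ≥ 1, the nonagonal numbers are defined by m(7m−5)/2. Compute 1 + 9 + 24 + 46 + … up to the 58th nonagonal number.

229274

Σ i(7i−5)/2 = (7Σi² − 5Σi) / 2 over i = 1..58.
Σi = 1711 and Σi² = 66729.
(7·66729 − 5·1711) / 2 = 458548/2 = 229274.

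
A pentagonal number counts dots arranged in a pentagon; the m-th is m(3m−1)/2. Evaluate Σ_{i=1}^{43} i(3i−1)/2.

Σ i(3i−1)/2 = (3Σi² − Σi) / 2 over i = 1..43.
Σi = 946 and Σi² = 27434.
(3·27434 − 1·946) / 2 = 81356/2 = 40678.

40678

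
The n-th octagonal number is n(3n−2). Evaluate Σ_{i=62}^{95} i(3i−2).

Σ i(3i−2) = 3Σi² − 2Σi over i = 62..95.
Σi = 4560 − 1891 = 2669 and Σi² = 290320 − 77531 = 212789.
3·212789 − 2·2669 = 633029.

633029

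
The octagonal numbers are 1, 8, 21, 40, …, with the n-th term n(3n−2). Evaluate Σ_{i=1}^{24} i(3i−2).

14100

Σ i(3i−2) = 3Σi² − 2Σi over i = 1..24.
Σi = 300 and Σi² = 4900.
3·4900 − 2·300 = 14100.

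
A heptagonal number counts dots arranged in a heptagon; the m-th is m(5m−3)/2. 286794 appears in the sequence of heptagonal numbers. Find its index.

Set n(5n−3)/2 = 286794, giving 5n² − 3n − 573588 = 0.
So n = (3 + 3387) / 10 = 3390/10 = 339.
Check: 339·(5·339 − 3)/2 = 286794. ✓

339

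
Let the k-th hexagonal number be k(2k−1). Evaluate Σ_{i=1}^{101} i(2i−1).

691951

Σ i(2i−1) = 2Σi² − Σi over i = 1..101.
Σi = 5151 and Σi² = 348551.
2·348551 − 1·5151 = 691951.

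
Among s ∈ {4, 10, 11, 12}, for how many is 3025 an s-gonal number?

2

s = 4: P(4, 55) = 3025. ✓
s = 10: P(10, 27) = 2835 and P(10, 28) = 3052; 3025 is not s-gonal.
s = 11: P(11, 26) = 2951 and P(11, 27) = 3186; 3025 is not s-gonal.
s = 12: P(12, 25) = 3025. ✓
Hits: s ∈ {4, 12} → 2.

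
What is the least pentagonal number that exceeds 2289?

2380

Solve n(3n−1)/2 > 2289 for integer n.
The largest n with value ≤ 2289 is 39 (since 2262 ≤ 2289 < 2380), so the first above is n = 40, value 2380.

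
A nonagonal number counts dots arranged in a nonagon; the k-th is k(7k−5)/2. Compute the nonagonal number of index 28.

The 28th nonagonal number is n(7n−5)/2 with n = 28.
28·(7·28 − 5)/2 = 28·191/2 = 2674.

2674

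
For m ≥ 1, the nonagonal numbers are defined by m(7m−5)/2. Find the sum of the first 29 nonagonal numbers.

Σ i(7i−5)/2 = (7Σi² − 5Σi) / 2 over i = 1..29.
Σi = 435 and Σi² = 8555.
(7·8555 − 5·435) / 2 = 57710/2 = 28855.

28855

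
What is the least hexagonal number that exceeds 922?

946

Solve n(2n−1) > 922 for integer n.
The largest n with value ≤ 922 is 21 (since 861 ≤ 922 < 946), so the first above is n = 22, value 946.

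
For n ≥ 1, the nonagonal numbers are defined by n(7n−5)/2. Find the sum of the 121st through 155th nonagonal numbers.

Σ i(7i−5)/2 = (7Σi² − 5Σi) / 2 over i = 121..155.
Σi = 12090 − 7260 = 4830 and Σi² = 1253330 − 583220 = 670110.
(7·670110 − 5·4830) / 2 = 4666620/2 = 2333310.

2333310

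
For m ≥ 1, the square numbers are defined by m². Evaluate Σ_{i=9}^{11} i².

302

Σ_{i=9}^{11} i² = 506 − 204 = 302.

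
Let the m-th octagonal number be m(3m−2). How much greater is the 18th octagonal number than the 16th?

200

18·(3·18 − 2) = 936 and 16·(3·16 − 2) = 736.
Difference: 936 − 736 = 200.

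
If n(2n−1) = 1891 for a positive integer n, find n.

31

Set n(2n−1) = 1891, giving 2n² − n − 1891 = 0.
The discriminant is 1 + 8·1891 = 15129, and √15129 = 123.
So n = (1 + 123) / 4 = 124/4 = 31.
Check: 31·(2·31 − 1) = 1891. ✓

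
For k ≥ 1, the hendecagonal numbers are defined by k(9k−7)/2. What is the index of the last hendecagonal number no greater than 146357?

Solve n(9n−7)/2 ≤ 146357 for integer n.
n = 180 gives 145170 ≤ 146357, while n = 181 gives 146791 > 146357; so the answer is index 180.

180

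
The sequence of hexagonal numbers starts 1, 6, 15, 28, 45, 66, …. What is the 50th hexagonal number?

50·(2·50 − 1) = 50·99 = 4950.

4950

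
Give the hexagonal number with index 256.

The 256th hexagonal number is n(2n−1) with n = 256.
256·(2·256 − 1) = 256·511 = 130816.

130816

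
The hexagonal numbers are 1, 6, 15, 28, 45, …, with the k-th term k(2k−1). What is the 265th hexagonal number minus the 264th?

1057

Consecutive hexagonal numbers differ by 4n − 3: here 4·265 − 3 = 1057.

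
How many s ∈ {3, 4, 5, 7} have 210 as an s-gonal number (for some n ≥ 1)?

s = 3: P(3, 20) = 210. ✓
s = 4: P(4, 14) = 196 and P(4, 15) = 225; 210 is not s-gonal.
s = 5: P(5, 12) = 210. ✓
s = 7: P(7, 9) = 189 and P(7, 10) = 235; 210 is not s-gonal.
Hits: s ∈ {3, 5} → 2.

2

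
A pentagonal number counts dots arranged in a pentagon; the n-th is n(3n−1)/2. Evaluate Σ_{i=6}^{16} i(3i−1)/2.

2101

Σ i(3i−1)/2 = (3Σi² − Σi) / 2 over i = 6..16.
Σi = 136 − 15 = 121 and Σi² = 1496 − 55 = 1441.
(3·1441 − 1·121) / 2 = 4202/2 = 2101.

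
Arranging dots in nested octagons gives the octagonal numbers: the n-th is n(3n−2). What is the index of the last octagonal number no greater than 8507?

53

Solve n(3n−2) ≤ 8507 for integer n.
n = 53 gives 8321 ≤ 8507, while n = 54 gives 8640 > 8507; so the answer is index 53.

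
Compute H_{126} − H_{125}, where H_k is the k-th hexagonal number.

501

Consecutive hexagonal numbers differ by 4n − 3: here 4·126 − 3 = 501.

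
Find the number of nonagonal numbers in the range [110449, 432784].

175

The n-th nonagonal number is n(7n−5)/2.
Smallest index with value ≥ 110449: n = 178 (giving 110449).
Largest index with value ≤ 432784: n = 352 (giving 432784).
Indices 178 through 352: 175 terms.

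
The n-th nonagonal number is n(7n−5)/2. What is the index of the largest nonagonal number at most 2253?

Solve n(7n−5)/2 ≤ 2253 for integer n.
n = 25 gives 2125 ≤ 2253, while n = 26 gives 2301 > 2253; so the answer is index 25.

25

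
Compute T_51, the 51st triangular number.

1326

51·52/2 = 2652/2 = 1326.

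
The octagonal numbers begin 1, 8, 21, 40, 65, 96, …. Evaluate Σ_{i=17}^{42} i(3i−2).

Σ i(3i−2) = 3Σi² − 2Σi over i = 17..42.
Σi = 903 − 136 = 767 and Σi² = 25585 − 1496 = 24089.
3·24089 − 2·767 = 70733.

70733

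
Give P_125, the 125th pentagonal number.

The 125th pentagonal number is n(3n−1)/2 with n = 125.
125·(3·125 − 1)/2 = 125·374/2 = 125·187 = 23375.

23375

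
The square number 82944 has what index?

We need n² = 82944, so n = √82944 = 288.

288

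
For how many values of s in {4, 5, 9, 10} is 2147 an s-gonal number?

s = 4: P(4, 46) = 2116 and P(4, 47) = 2209; 2147 is not s-gonal.
s = 5: P(5, 38) = 2147. ✓
s = 9: P(9, 25) = 2125 and P(9, 26) = 2301; 2147 is not s-gonal.
s = 10: P(10, 23) = 2047 and P(10, 24) = 2232; 2147 is not s-gonal.
Hits: s ∈ {5} → 1.

1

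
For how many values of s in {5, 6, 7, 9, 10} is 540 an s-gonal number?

s = 5: P(5, 19) = 532 and P(5, 20) = 590; 540 is not s-gonal.
s = 6: P(6, 16) = 496 and P(6, 17) = 561; 540 is not s-gonal.
s = 7: P(7, 15) = 540. ✓
s = 9: P(9, 12) = 474 and P(9, 13) = 559; 540 is not s-gonal.
s = 10: P(10, 12) = 540. ✓
Hits: s ∈ {7, 10} → 2.

2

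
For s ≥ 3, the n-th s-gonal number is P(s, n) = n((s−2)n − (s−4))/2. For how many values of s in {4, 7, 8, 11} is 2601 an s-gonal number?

1

s = 4: P(4, 51) = 2601. ✓
s = 7: P(7, 32) = 2512 and P(7, 33) = 2673; 2601 is not s-gonal.
s = 8: P(8, 29) = 2465 and P(8, 30) = 2640; 2601 is not s-gonal.
s = 11: P(11, 24) = 2508 and P(11, 25) = 2725; 2601 is not s-gonal.
Hits: s ∈ {4} → 1.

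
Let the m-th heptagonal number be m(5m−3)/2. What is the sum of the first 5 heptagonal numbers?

Σ i(5i−3)/2 = (5Σi² − 3Σi) / 2 over i = 1..5.
Σi = 15 and Σi² = 55.
(5·55 − 3·15) / 2 = 230/2 = 115.

115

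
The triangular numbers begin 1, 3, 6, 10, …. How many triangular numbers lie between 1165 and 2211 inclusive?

19

The n-th triangular number is n(n+1)/2.
Smallest index with value ≥ 1165: n = 48 (giving 1176).
Largest index with value ≤ 2211: n = 66 (giving 2211).
Indices 48 through 66: 19 terms.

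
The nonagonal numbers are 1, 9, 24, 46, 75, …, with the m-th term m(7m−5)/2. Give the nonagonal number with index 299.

312156

The 299th nonagonal number is n(7n−5)/2 with n = 299.
299·(7·299 − 5)/2 = 299·2088/2 = 299·1044 = 312156.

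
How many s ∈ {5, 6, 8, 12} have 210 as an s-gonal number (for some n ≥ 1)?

1

s = 5: P(5, 12) = 210. ✓
s = 6: P(6, 10) = 190 and P(6, 11) = 231; 210 is not s-gonal.
s = 8: P(8, 8) = 176 and P(8, 9) = 225; 210 is not s-gonal.
s = 12: P(12, 6) = 156 and P(12, 7) = 217; 210 is not s-gonal.
Hits: s ∈ {5} → 1.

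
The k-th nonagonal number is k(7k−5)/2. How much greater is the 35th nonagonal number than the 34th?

Consecutive nonagonal numbers differ by 7n − 6: here 7·35 − 6 = 239.

239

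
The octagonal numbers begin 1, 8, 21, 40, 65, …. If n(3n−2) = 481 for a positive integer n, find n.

13

Set n(3n−2) = 481, giving 3n² − 2n − 481 = 0.
The discriminant is 4 + 12·481 = 5776, and √5776 = 76.
So n = (2 + 76) / 6 = 78/6 = 13.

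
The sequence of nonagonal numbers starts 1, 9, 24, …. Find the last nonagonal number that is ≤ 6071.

Solve n(7n−5)/2 ≤ 6071 for integer n.
n = 42 gives 6069 ≤ 6071, while n = 43 gives 6364 > 6071; so the answer is 6069.

6069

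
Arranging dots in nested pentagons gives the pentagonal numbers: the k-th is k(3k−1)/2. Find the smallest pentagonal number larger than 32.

Solve n(3n−1)/2 > 32 for integer n.
The largest n with value ≤ 32 is 4 (since 22 ≤ 32 < 35), so the first above is n = 5, value 35.

35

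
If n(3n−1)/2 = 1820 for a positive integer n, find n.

Set n(3n−1)/2 = 1820, giving 3n² − n − 3640 = 0.
The discriminant is 1 + 24·1820 = 43681, and √43681 = 209.
So n = (1 + 209) / 6 = 210/6 = 35.

35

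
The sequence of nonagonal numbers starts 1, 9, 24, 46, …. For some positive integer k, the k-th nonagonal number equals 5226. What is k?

39

Set n(7n−5)/2 = 5226, giving 7n² − 5n − 10452 = 0.
The discriminant is 25 + 56·5226 = 292681, and √292681 = 541.
So n = (5 + 541) / 14 = 546/14 = 39.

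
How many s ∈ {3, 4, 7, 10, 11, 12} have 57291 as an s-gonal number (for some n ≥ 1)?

1

s = 3: P(3, 338) = 57291. ✓
s = 4: P(4, 239) = 57121 and P(4, 240) = 57600; 57291 is not s-gonal.
s = 7: P(7, 151) = 56776 and P(7, 152) = 57532; 57291 is not s-gonal.
s = 10: P(10, 120) = 57240 and P(10, 121) = 58201; 57291 is not s-gonal.
s = 11: P(11, 113) = 57065 and P(11, 114) = 58083; 57291 is not s-gonal.
s = 12: P(12, 107) = 56817 and P(12, 108) = 57888; 57291 is not s-gonal.
Hits: s ∈ {3} → 1.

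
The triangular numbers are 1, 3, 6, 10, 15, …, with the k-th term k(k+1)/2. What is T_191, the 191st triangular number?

The 191st triangular number is n(n+1)/2 with n = 191.
191·192/2 = 36672/2 = 18336.

18336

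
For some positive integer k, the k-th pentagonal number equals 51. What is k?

Set n(3n−1)/2 = 51, giving 3n² − n − 102 = 0.
The discriminant is 1 + 24·51 = 1225, and √1225 = 35.
So n = (1 + 35) / 6 = 36/6 = 6.

6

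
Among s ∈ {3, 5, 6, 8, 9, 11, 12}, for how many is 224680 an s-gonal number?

s = 3: P(3, 669) = 224115 and P(3, 670) = 224785; 224680 is not s-gonal.
s = 5: P(5, 387) = 224460 and P(5, 388) = 225622; 224680 is not s-gonal.
s = 6: P(6, 335) = 224115 and P(6, 336) = 225456; 224680 is not s-gonal.
s = 8: P(8, 274) = 224680. ✓
s = 9: P(9, 253) = 223399 and P(9, 254) = 225171; 224680 is not s-gonal.
s = 11: P(11, 223) = 223000 and P(11, 224) = 225008; 224680 is not s-gonal.
s = 12: P(12, 212) = 223872 and P(12, 213) = 225993; 224680 is not s-gonal.
Hits: s ∈ {8} → 1.

1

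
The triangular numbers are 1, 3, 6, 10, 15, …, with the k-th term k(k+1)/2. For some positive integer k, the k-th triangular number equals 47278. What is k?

307

Set n(n+1)/2 = 47278, giving n² + n − 94556 = 0.
The discriminant is 1 + 8·47278 = 378225, and √378225 = 615.
So n = (-1 + 615) / 2 = 614/2 = 307.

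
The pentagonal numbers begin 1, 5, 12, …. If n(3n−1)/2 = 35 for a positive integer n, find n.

5

Set n(3n−1)/2 = 35, giving 3n² − n − 70 = 0.
The discriminant is 1 + 24·35 = 841, and √841 = 29.
So n = (1 + 29) / 6 = 30/6 = 5.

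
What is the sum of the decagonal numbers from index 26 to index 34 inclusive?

Σ i(4i−3) = 4Σi² − 3Σi over i = 26..34.
Σi = 595 − 325 = 270 and Σi² = 13685 − 5525 = 8160.
4·8160 − 3·270 = 31830.

31830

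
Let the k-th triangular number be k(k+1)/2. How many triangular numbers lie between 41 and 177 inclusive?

10

The n-th triangular number is n(n+1)/2.
Smallest index with value ≥ 41: n = 9 (giving 45).
Largest index with value ≤ 177: n = 18 (giving 171).
Indices 9 through 18: 10 terms.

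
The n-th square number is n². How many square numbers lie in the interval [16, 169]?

The n-th square number is n².
Smallest index with value ≥ 16: n = 4 (giving 16).
Largest index with value ≤ 169: n = 13 (giving 169).
Indices 4 through 13: 10 terms.

10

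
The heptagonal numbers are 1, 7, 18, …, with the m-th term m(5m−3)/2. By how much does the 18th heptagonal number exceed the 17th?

Consecutive heptagonal numbers differ by 5n − 4: here 5·18 − 4 = 86.

86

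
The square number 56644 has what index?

We need n² = 56644, so n = √56644 = 238.

238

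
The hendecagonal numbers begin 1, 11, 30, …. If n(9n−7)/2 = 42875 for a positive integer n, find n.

Set n(9n−7)/2 = 42875, giving 9n² − 7n − 85750 = 0.
So n = (7 + 1757) / 18 = 1764/18 = 98.

98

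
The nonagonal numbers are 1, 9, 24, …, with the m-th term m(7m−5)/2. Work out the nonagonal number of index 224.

175056

The 224th nonagonal number is n(7n−5)/2 with n = 224.
224·(7·224 − 5)/2 = 224·1563/2 = 175056.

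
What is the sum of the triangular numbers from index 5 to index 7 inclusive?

64

Σ i(i+1)/2 = (Σi² + Σi) / 2 over i = 5..7.
Σi = 28 − 10 = 18 and Σi² = 140 − 30 = 110.
(1·110 + 1·18) / 2 = 128/2 = 64.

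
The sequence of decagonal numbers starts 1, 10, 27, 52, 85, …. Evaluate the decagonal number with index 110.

48070

The 110th decagonal number is n(4n−3) with n = 110.
110·(4·110 − 3) = 110·437 = 48070.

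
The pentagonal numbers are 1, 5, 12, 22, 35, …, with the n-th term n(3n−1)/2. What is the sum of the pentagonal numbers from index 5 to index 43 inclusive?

Σ i(3i−1)/2 = (3Σi² − Σi) / 2 over i = 5..43.
Σi = 946 − 10 = 936 and Σi² = 27434 − 30 = 27404.
(3·27404 − 1·936) / 2 = 81276/2 = 40638.

40638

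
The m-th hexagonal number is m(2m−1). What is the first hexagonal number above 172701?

Solve n(2n−1) > 172701 for integer n.
The largest n with value ≤ 172701 is 294 (since 172578 ≤ 172701 < 173755), so the first above is n = 295, value 173755.

173755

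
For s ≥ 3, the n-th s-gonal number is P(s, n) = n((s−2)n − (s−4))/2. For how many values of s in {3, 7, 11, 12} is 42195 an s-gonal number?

1

s = 3: P(3, 290) = 42195. ✓
s = 7: P(7, 130) = 42055 and P(7, 131) = 42706; 42195 is not s-gonal.
s = 11: P(11, 97) = 42001 and P(11, 98) = 42875; 42195 is not s-gonal.
s = 12: P(12, 92) = 41952 and P(12, 93) = 42873; 42195 is not s-gonal.
Hits: s ∈ {3} → 1.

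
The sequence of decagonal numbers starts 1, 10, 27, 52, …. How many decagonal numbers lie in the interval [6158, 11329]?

The n-th decagonal number is n(4n−3).
Smallest index with value ≥ 6158: n = 40 (giving 6280).
Largest index with value ≤ 11329: n = 53 (giving 11077).
Indices 40 through 53: 14 terms.

14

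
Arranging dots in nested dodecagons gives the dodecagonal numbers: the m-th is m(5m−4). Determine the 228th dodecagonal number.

228·(5·228 − 4) = 228·1136 = 259008.

259008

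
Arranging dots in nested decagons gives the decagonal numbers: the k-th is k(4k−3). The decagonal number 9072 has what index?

48

Set n(4n−3) = 9072, giving 4n² − 3n − 9072 = 0.
The discriminant is 9 + 16·9072 = 145161, and √145161 = 381.
So n = (3 + 381) / 8 = 384/8 = 48.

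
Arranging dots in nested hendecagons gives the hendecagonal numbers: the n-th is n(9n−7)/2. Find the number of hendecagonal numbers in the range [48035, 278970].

The n-th hendecagonal number is n(9n−7)/2.
Smallest index with value ≥ 48035: n = 104 (giving 48308).
Largest index with value ≤ 278970: n = 249 (giving 278133).
Indices 104 through 249: 146 terms.

146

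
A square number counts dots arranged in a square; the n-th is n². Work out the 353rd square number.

124609

353² = 124609.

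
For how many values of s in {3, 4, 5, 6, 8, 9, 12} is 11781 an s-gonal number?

3

s = 3: P(3, 153) = 11781. ✓
s = 4: P(4, 108) = 11664 and P(4, 109) = 11881; 11781 is not s-gonal.
s = 5: P(5, 88) = 11572 and P(5, 89) = 11837; 11781 is not s-gonal.
s = 6: P(6, 77) = 11781. ✓
s = 8: P(8, 63) = 11781. ✓
s = 9: P(9, 58) = 11629 and P(9, 59) = 12036; 11781 is not s-gonal.
s = 12: P(12, 48) = 11328 and P(12, 49) = 11809; 11781 is not s-gonal.
Hits: s ∈ {3, 6, 8} → 3.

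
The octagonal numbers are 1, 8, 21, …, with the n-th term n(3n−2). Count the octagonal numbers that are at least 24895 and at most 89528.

The n-th octagonal number is n(3n−2).
Smallest index with value ≥ 24895: n = 92 (giving 25208).
Largest index with value ≤ 89528: n = 173 (giving 89441).
Indices 92 through 173: 82 terms.

82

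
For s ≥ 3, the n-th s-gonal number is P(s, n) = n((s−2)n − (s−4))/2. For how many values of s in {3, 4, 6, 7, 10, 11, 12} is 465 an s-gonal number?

1

s = 3: P(3, 30) = 465. ✓
s = 4: P(4, 21) = 441 and P(4, 22) = 484; 465 is not s-gonal.
s = 6: P(6, 15) = 435 and P(6, 16) = 496; 465 is not s-gonal.
s = 7: P(7, 13) = 403 and P(7, 14) = 469; 465 is not s-gonal.
s = 10: P(10, 11) = 451 and P(10, 12) = 540; 465 is not s-gonal.
s = 11: P(11, 10) = 415 and P(11, 11) = 506; 465 is not s-gonal.
s = 12: P(12, 10) = 460 and P(12, 11) = 561; 465 is not s-gonal.
Hits: s ∈ {3} → 1.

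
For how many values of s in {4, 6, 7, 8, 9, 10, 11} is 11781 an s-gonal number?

2

s = 4: P(4, 108) = 11664 and P(4, 109) = 11881; 11781 is not s-gonal.
s = 6: P(6, 77) = 11781. ✓
s = 7: P(7, 68) = 11458 and P(7, 69) = 11799; 11781 is not s-gonal.
s = 8: P(8, 63) = 11781. ✓
s = 9: P(9, 58) = 11629 and P(9, 59) = 12036; 11781 is not s-gonal.
s = 10: P(10, 54) = 11502 and P(10, 55) = 11935; 11781 is not s-gonal.
s = 11: P(11, 51) = 11526 and P(11, 52) = 11986; 11781 is not s-gonal.
Hits: s ∈ {6, 8} → 2.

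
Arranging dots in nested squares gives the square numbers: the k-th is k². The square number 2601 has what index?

51

We need n² = 2601, so n = √2601 = 51.
Check: 51² = 2601. ✓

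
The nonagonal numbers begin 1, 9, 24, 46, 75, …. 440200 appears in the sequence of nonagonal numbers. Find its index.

Set n(7n−5)/2 = 440200, giving 7n² − 5n − 880400 = 0.
The discriminant is 25 + 56·440200 = 24651225, and √24651225 = 4965.
So n = (5 + 4965) / 14 = 4970/14 = 355.
Check: 355·(7·355 − 5)/2 = 440200. ✓

355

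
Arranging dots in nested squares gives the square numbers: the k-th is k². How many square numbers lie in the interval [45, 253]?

9

The n-th square number is n².
Smallest index with value ≥ 45: n = 7 (giving 49).
Largest index with value ≤ 253: n = 15 (giving 225).
Indices 7 through 15: 9 terms.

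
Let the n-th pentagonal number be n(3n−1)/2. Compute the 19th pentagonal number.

532

19·(3·19 − 1)/2 = 19·56/2 = 19·28 = 532.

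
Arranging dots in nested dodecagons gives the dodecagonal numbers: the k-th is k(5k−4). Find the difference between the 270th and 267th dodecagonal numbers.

270·(5·270 − 4) = 363420 and 267·(5·267 − 4) = 355377.
Difference: 363420 − 355377 = 8043.

8043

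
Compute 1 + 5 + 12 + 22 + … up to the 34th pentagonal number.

Σ i(3i−1)/2 = (3Σi² − Σi) / 2 over i = 1..34.
Σi = 595 and Σi² = 13685.
(3·13685 − 1·595) / 2 = 40460/2 = 20230.

20230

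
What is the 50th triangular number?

1275

50·51/2 = 2550/2 = 1275.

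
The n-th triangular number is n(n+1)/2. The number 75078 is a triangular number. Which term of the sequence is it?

Set n(n+1)/2 = 75078, giving n² + n − 150156 = 0.
The discriminant is 1 + 8·75078 = 600625, and √600625 = 775.
So n = (-1 + 775) / 2 = 774/2 = 387.
Check: 387·388/2 = 75078. ✓

387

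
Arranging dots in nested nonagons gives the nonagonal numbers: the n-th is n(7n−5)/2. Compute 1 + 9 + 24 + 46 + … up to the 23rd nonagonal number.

Σ i(7i−5)/2 = (7Σi² − 5Σi) / 2 over i = 1..23.
Σi = 276 and Σi² = 4324.
(7·4324 − 5·276) / 2 = 28888/2 = 14444.

14444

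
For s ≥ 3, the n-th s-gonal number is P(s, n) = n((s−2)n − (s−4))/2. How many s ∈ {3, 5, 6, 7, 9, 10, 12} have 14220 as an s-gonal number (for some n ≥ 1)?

1

s = 3: P(3, 168) = 14196 and P(3, 169) = 14365; 14220 is not s-gonal.
s = 5: P(5, 97) = 14065 and P(5, 98) = 14357; 14220 is not s-gonal.
s = 6: P(6, 84) = 14028 and P(6, 85) = 14365; 14220 is not s-gonal.
s = 7: P(7, 75) = 13950 and P(7, 76) = 14326; 14220 is not s-gonal.
s = 9: P(9, 64) = 14176 and P(9, 65) = 14625; 14220 is not s-gonal.
s = 10: P(10, 60) = 14220. ✓
s = 12: P(12, 53) = 13833 and P(12, 54) = 14364; 14220 is not s-gonal.
Hits: s ∈ {10} → 1.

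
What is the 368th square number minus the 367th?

n² − (n−1)² = 2n − 1, so 368² − 367² = 2·368 − 1 = 735.

735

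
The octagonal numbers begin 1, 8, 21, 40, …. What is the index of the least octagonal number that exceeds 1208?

21

Solve n(3n−2) > 1208 for integer n.
The largest n with value ≤ 1208 is 20 (since 1160 ≤ 1208 < 1281), so the first above is n = 21, value 1281.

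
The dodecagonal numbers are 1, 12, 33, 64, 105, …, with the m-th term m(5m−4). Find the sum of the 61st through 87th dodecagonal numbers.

739458

Σ i(5i−4) = 5Σi² − 4Σi over i = 61..87.
Σi = 3828 − 1830 = 1998 and Σi² = 223300 − 73810 = 149490.
5·149490 − 4·1998 = 739458.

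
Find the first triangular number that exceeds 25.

28

Solve n(n+1)/2 > 25 for integer n.
The largest n with value ≤ 25 is 6 (since 21 ≤ 25 < 28), so the first above is n = 7, value 28.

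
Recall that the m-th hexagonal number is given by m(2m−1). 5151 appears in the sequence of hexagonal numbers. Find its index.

Set n(2n−1) = 5151, giving 2n² − n − 5151 = 0.
So n = (1 + 203) / 4 = 204/4 = 51.
Check: 51·(2·51 − 1) = 5151. ✓

51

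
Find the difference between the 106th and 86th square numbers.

106² = 11236 and 86² = 7396.
Difference: 11236 − 7396 = 3840.

3840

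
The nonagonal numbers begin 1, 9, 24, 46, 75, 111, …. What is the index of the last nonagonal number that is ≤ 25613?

85

Solve n(7n−5)/2 ≤ 25613 for integer n.
n = 85 gives 25075 ≤ 25613, while n = 86 gives 25671 > 25613; so the answer is index 85.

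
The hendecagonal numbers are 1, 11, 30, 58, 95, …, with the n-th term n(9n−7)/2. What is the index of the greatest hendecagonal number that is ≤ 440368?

Solve n(9n−7)/2 ≤ 440368 for integer n.
n = 313 gives 439765 ≤ 440368, while n = 314 gives 442583 > 440368; so the answer is index 313.

313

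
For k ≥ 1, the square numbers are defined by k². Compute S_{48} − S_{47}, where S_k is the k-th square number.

95

n² − (n−1)² = 2n − 1, so 48² − 47² = 2·48 − 1 = 95.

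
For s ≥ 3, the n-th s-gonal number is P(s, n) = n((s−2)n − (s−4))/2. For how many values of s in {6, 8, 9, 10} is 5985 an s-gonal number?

s = 6: P(6, 54) = 5778 and P(6, 55) = 5995; 5985 is not s-gonal.
s = 8: P(8, 45) = 5985. ✓
s = 9: P(9, 41) = 5781 and P(9, 42) = 6069; 5985 is not s-gonal.
s = 10: P(10, 39) = 5967 and P(10, 40) = 6280; 5985 is not s-gonal.
Hits: s ∈ {8} → 1.

1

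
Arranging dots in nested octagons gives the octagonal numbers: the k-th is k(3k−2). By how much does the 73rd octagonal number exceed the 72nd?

433

Consecutive octagonal numbers differ by 6n − 5: here 6·73 − 5 = 433.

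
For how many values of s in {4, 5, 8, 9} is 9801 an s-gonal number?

s = 4: P(4, 99) = 9801. ✓
s = 5: P(5, 81) = 9801. ✓
s = 8: P(8, 57) = 9633 and P(8, 58) = 9976; 9801 is not s-gonal.
s = 9: P(9, 53) = 9699 and P(9, 54) = 10071; 9801 is not s-gonal.
Hits: s ∈ {4, 5} → 2.

2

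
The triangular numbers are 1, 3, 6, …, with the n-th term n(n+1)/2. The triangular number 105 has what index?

14

Set n(n+1)/2 = 105, giving n² + n − 210 = 0.
The discriminant is 1 + 8·105 = 841, and √841 = 29.
So n = (-1 + 29) / 2 = 28/2 = 14.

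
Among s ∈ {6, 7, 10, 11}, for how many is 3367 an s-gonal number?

s = 6: P(6, 41) = 3321 and P(6, 42) = 3486; 3367 is not s-gonal.
s = 7: P(7, 37) = 3367. ✓
s = 10: P(10, 29) = 3277 and P(10, 30) = 3510; 3367 is not s-gonal.
s = 11: P(11, 27) = 3186 and P(11, 28) = 3430; 3367 is not s-gonal.
Hits: s ∈ {7} → 1.

1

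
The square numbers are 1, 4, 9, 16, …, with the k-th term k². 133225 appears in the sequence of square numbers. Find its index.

365

We need n² = 133225, so n = √133225 = 365.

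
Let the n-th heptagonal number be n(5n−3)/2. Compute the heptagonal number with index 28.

The 28th heptagonal number is n(5n−3)/2 with n = 28.
28·(5·28 − 3)/2 = 28·137/2 = 1918.

1918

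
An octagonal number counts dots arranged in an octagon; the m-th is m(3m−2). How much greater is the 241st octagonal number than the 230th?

15521

241·(3·241 − 2) = 173761 and 230·(3·230 − 2) = 158240.
Difference: 173761 − 158240 = 15521.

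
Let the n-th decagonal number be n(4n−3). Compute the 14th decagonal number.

742

The 14th decagonal number is n(4n−3) with n = 14.
14·(4·14 − 3) = 14·53 = 742.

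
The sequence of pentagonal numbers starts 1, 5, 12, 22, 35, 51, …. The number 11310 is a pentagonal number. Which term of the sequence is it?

87

Set n(3n−1)/2 = 11310, giving 3n² − n − 22620 = 0.
The discriminant is 1 + 24·11310 = 271441, and √271441 = 521.
So n = (1 + 521) / 6 = 522/6 = 87.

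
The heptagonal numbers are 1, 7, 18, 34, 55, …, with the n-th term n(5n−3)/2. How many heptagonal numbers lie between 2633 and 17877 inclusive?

The n-th heptagonal number is n(5n−3)/2.
Smallest index with value ≥ 2633: n = 33 (giving 2673).
Largest index with value ≤ 17877: n = 84 (giving 17514).
Indices 33 through 84: 52 terms.

52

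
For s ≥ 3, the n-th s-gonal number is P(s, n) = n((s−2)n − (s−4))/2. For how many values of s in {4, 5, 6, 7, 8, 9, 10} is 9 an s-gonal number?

2

s = 4: P(4, 3) = 9. ✓
s = 5: P(5, 2) = 5 and P(5, 3) = 12; 9 is not s-gonal.
s = 6: P(6, 2) = 6 and P(6, 3) = 15; 9 is not s-gonal.
s = 7: P(7, 2) = 7 and P(7, 3) = 18; 9 is not s-gonal.
s = 8: P(8, 2) = 8 and P(8, 3) = 21; 9 is not s-gonal.
s = 9: P(9, 2) = 9. ✓
s = 10: P(10, 1) = 1 and P(10, 2) = 10; 9 is not s-gonal.
Hits: s ∈ {4, 9} → 2.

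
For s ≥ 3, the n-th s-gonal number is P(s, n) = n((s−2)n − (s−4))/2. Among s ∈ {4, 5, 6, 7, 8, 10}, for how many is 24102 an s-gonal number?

s = 4: P(4, 155) = 24025 and P(4, 156) = 24336; 24102 is not s-gonal.
s = 5: P(5, 126) = 23751 and P(5, 127) = 24130; 24102 is not s-gonal.
s = 6: P(6, 110) = 24090 and P(6, 111) = 24531; 24102 is not s-gonal.
s = 7: P(7, 98) = 23863 and P(7, 99) = 24354; 24102 is not s-gonal.
s = 8: P(8, 89) = 23585 and P(8, 90) = 24120; 24102 is not s-gonal.
s = 10: P(10, 78) = 24102. ✓
Hits: s ∈ {10} → 1.

1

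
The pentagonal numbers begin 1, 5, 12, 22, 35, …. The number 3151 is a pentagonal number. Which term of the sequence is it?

Set n(3n−1)/2 = 3151, giving 3n² − n − 6302 = 0.
The discriminant is 1 + 24·3151 = 75625, and √75625 = 275.
So n = (1 + 275) / 6 = 276/6 = 46.

46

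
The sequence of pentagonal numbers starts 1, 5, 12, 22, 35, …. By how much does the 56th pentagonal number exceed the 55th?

166

Consecutive pentagonal numbers differ by 3n − 2: here 3·56 − 2 = 166.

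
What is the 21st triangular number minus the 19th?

21·22/2 = 231 and 19·20/2 = 190.
Difference: 231 − 190 = 41.

41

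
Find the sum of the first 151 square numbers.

Σ_{i=1}^{151} i² = 151·152·303/6 = 1159076.

1159076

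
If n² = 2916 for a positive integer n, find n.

54

We need n² = 2916, so n = √2916 = 54.
Check: 54² = 2916. ✓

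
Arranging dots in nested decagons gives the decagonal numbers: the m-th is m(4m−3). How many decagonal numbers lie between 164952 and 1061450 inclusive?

312

The n-th decagonal number is n(4n−3).
Smallest index with value ≥ 164952: n = 204 (giving 165852).
Largest index with value ≤ 1061450: n = 515 (giving 1059355).
Indices 204 through 515: 312 terms.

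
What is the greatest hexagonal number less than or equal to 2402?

2278

Solve n(2n−1) ≤ 2402 for integer n.
n = 34 gives 2278 ≤ 2402, while n = 35 gives 2415 > 2402; so the answer is 2278.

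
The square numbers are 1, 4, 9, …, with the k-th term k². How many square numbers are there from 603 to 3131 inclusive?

The n-th square number is n².
Smallest index with value ≥ 603: n = 25 (giving 625).
Largest index with value ≤ 3131: n = 55 (giving 3025).
Indices 25 through 55: 31 terms.

31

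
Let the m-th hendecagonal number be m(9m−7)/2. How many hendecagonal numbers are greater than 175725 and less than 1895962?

451

The n-th hendecagonal number is n(9n−7)/2.
Smallest index with value > 175725: n = 199 (giving 177508).
Largest index with value < 1895962: n = 649 (giving 1893133).
Indices 199 through 649: 451 terms.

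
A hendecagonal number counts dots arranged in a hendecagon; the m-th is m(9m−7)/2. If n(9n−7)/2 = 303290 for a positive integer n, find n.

Set n(9n−7)/2 = 303290, giving 9n² − 7n − 606580 = 0.
The discriminant is 49 + 72·303290 = 21836929, and √21836929 = 4673.
So n = (7 + 4673) / 18 = 4680/18 = 260.

260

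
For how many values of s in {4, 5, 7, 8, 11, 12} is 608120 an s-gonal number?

s = 4: P(4, 779) = 606841 and P(4, 780) = 608400; 608120 is not s-gonal.
s = 5: P(5, 636) = 606426 and P(5, 637) = 608335; 608120 is not s-gonal.
s = 7: P(7, 493) = 606883 and P(7, 494) = 609349; 608120 is not s-gonal.
s = 8: P(8, 450) = 606600 and P(8, 451) = 609301; 608120 is not s-gonal.
s = 11: P(11, 368) = 608120. ✓
s = 12: P(12, 349) = 607609 and P(12, 350) = 611100; 608120 is not s-gonal.
Hits: s ∈ {11} → 1.

1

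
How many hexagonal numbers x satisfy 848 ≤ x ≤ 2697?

The n-th hexagonal number is n(2n−1).
Smallest index with value ≥ 848: n = 21 (giving 861).
Largest index with value ≤ 2697: n = 36 (giving 2556).
Indices 21 through 36: 16 terms.

16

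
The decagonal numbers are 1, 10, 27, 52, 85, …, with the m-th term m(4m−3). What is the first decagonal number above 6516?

Solve n(4n−3) > 6516 for integer n.
The largest n with value ≤ 6516 is 40 (since 6280 ≤ 6516 < 6601), so the first above is n = 41, value 6601.

6601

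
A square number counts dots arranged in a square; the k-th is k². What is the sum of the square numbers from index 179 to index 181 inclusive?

97202

Σ_{i=179}^{181} i² = 1992991 − 1895789 = 97202.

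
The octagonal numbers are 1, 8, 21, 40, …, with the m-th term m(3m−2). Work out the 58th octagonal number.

The 58th octagonal number is n(3n−2) with n = 58.
58·(3·58 − 2) = 58·172 = 9976.

9976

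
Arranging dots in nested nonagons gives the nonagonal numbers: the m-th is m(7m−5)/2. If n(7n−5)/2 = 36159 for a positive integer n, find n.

Set n(7n−5)/2 = 36159, giving 7n² − 5n − 72318 = 0.
The discriminant is 25 + 56·36159 = 2024929, and √2024929 = 1423.
So n = (5 + 1423) / 14 = 1428/14 = 102.
Check: 102·(7·102 − 5)/2 = 36159. ✓

102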